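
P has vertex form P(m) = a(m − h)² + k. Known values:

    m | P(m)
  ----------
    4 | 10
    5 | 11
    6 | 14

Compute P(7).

19

First differences 1, 3; second difference 2 = 2a, so a = 1.
Expanding, the m-coefficient is −2ah = -2h; matching it to the data gives h = 4, and then k = 10.
So P(m) = 1(m − 4)² + 10.
P(7) = 1·3² + 10 = 19.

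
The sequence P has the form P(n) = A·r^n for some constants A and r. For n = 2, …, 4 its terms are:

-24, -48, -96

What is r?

Consecutive ratio: -48/(-24) = 2, and -96/(-48) = 2, so r = 2.
Then A·2^2 = -24 gives A = -6, and P(n) = -6·2^n.

2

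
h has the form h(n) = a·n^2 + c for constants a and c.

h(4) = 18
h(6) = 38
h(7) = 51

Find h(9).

83

From h(4) = 18 and h(6) = 38: 16a + c = 18 and 36a + c = 38.
Subtracting: 20a = 20, so a = 1; then c = 18 − 1·16 = 2.
So h(n) = 1n² + 2, and h(9) = 83.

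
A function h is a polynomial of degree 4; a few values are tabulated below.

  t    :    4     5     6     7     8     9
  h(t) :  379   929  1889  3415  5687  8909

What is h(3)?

First differences: 550, 960, 1526, 2272, 3222. Second differences: 410, 566, 746, 950. Third differences: 156, 180, 204. Fourth differences: 24, 24.
Level-4 differences are constant, so h has degree 4.
Fitting a degree-4 polynomial gives h(t) = t^4 + 4t³ - 6t² - 9t - 1.
Then h(3) = 107.

107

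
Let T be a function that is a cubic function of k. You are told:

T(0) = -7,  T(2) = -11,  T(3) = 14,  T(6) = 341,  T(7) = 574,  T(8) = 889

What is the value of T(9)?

1298

Write T(k) = ak³ + bk² + ck + d; the 6 given values yield a linear system in the 4 coefficients.
Solving, T(k) = 2k³ - k² - 8k - 7.
Then T(9) = 1298.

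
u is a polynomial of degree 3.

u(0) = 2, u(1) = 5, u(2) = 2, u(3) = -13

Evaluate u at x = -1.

-1

Write u(x) = ax³ + bx² + cx + d; the 4 given values yield a linear system in the 4 coefficients.
Solving, u(x) = -x³ + 4x + 2.
Then u(-1) = -1.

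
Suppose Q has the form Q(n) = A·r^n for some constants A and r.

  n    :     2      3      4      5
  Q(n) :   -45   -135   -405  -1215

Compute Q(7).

-10935

Consecutive ratio: -135/(-45) = 3, and -405/(-135) = 3, so r = 3.
Then A·3^2 = -45 gives A = -5, and Q(n) = -5·3^n.
Q(7) = -5·3^7 = -10935.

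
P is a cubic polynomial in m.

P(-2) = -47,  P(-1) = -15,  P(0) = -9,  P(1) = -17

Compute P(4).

-5

Write P(m) = am³ + bm² + cm + d; the 4 given values yield a linear system in the 4 coefficients.
Solving, P(m) = 2m³ - 7m² - 3m - 9.
Then P(4) = -5.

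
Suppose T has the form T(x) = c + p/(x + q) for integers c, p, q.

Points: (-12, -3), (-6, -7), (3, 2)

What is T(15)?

0

(T(x) − c)(x + q) = p for each data point; the three points give a linear system in c and q, then p follows.
Solving: c = -1, q = 3, p = 18, so T(x) = -1 + 18/(x + 3).
Then T(15) = -1 + 18/18 = 0.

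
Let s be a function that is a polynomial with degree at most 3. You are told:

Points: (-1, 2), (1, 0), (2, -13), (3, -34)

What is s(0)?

5

Write s(n) = an³ + bn² + cn + d; the 4 given values yield a linear system in the 4 coefficients.
Solving, the leading coefficient vanishes, and s(n) = -4n² - n + 5.
The constant term is s(0) = 5.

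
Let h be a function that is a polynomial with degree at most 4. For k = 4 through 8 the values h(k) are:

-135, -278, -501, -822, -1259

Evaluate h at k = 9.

-1830

Write h(k) = ak^4 + bk³ + ck² + dk + e; the 5 given values yield a linear system in the 5 coefficients.
Solving, the leading coefficient vanishes, and h(k) = -3k³ + 5k² - 5k - 3.
Then h(9) = -1830.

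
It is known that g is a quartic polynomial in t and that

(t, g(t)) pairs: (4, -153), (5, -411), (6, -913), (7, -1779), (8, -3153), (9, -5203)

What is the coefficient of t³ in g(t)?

First differences: -258, -502, -866, -1374, -2050. Second differences: -244, -364, -508, -676. Third differences: -120, -144, -168. Fourth differences: -24, -24.
Level-4 differences are constant, so g has degree 4.
Fitting a degree-4 polynomial gives g(t) = -t^4 + 2t³ - t² - 2t - 1.
The coefficient of t³ is 2.

2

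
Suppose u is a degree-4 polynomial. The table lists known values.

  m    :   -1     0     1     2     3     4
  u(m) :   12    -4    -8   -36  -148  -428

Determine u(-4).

132

First differences: -16, -4, -28, -112, -280. Second differences: 12, -24, -84, -168. Third differences: -36, -60, -84. Fourth differences: -24, -24.
Level-4 differences are constant, so u has degree 4.
Fitting a degree-4 polynomial gives u(m) = -m^4 - 4m³ + 7m² - 6m - 4.
Then u(-4) = 132.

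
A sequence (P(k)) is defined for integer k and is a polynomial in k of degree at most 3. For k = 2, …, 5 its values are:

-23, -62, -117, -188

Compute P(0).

First differences: -39, -55, -71. Second differences: -16, -16.
Level-2 differences are constant, so P has degree 2.
Fitting a degree-2 polynomial gives P(k) = -8k² + k + 7.
Then P(0) = 7.

7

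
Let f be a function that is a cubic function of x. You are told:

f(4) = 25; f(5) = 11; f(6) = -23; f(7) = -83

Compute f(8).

-175

Write f(x) = ax³ + bx² + cx + d; the 4 given values yield a linear system in the 4 coefficients.
Solving, f(x) = -x³ + 5x² + 2x + 1.
Then f(8) = -175.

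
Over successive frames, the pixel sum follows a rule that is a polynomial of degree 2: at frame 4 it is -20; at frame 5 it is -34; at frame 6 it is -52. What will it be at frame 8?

Write the value at n as P(n).
Write P(n) = an² + bn + c; the 3 given values yield a linear system in the 3 coefficients.
Solving, P(n) = -2n² + 4n - 4.
Then P(8) = -100.

-100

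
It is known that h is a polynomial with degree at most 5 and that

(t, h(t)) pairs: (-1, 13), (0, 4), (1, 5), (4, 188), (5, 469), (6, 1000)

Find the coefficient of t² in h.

Write h(t) = at^5 + bt^4 + ct³ + dt² + et + p; the 6 given values yield a linear system in the 6 coefficients.
Solving, the leading coefficient vanishes, and h(t) = t^4 - 2t³ + 4t² - 2t + 4.
The coefficient of t² is 4.

4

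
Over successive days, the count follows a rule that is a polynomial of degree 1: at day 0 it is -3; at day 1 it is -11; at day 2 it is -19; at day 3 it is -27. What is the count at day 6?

Write the value at n as f(n).
First differences: -8, -8, -8.
Level-1 differences are constant, so f has degree 1.
Fitting a degree-1 polynomial gives f(n) = -8n - 3.
Then f(6) = -51.

-51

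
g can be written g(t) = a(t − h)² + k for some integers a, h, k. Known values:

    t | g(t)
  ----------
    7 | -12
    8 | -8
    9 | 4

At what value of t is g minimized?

First differences 4, 12; second difference 8 = 2a, so a = 4.
Expanding, the t-coefficient is −2ah = -8h; matching it to the data gives h = 7, and then k = -12.
So g(t) = 4(t − 7)² − 12.
Hence h = 7.

7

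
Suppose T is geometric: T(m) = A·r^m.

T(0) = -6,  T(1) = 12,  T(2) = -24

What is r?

-2

Consecutive ratio: 12/(-6) = -2, and -24/12 = -2, so r = -2.
Then A·(-2)^0 = -6 gives A = -6, and T(m) = -6·(-2)^m.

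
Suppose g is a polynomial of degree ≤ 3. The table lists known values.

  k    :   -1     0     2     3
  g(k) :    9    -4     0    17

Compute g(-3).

65

Write g(k) = ak³ + bk² + ck + d; the 4 given values yield a linear system in the 4 coefficients.
Solving, the leading coefficient vanishes, and g(k) = 5k² - 8k - 4.
Then g(-3) = 65.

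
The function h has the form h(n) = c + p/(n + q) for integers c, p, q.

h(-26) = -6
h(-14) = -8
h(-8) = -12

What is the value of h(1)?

(h(n) − c)(n + q) = p for each data point; the three points give a linear system in c and q, then p follows.
Solving: c = -4, q = 2, p = 48, so h(n) = -4 + 48/(n + 2).
Then h(1) = -4 + 48/3 = 12.

12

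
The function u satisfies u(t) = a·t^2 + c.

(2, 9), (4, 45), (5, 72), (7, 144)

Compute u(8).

189

From u(2) = 9 and u(4) = 45: 4a + c = 9 and 16a + c = 45.
Subtracting: 12a = 36, so a = 3; then c = 9 − 3·4 = -3.
So u(t) = 3t² − 3, and u(8) = 189.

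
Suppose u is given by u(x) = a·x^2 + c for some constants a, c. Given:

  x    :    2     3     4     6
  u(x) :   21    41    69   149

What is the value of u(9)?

From u(2) = 21 and u(3) = 41: 4a + c = 21 and 9a + c = 41.
Subtracting: 5a = 20, so a = 4; then c = 21 − 4·4 = 5.
So u(x) = 4x² + 5, and u(9) = 329.

329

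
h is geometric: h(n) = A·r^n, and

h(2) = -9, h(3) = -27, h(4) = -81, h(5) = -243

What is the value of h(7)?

Consecutive ratio: -27/(-9) = 3, and -81/(-27) = 3, so r = 3.
Then A·3^2 = -9 gives A = -1, and h(n) = -1·3^n.
h(7) = -1·3^7 = -2187.

-2187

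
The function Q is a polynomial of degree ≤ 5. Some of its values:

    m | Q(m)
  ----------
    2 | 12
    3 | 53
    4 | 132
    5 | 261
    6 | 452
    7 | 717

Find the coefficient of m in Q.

-2

Write Q(m) = am^5 + bm^4 + cm³ + dm² + em + p; the 6 given values yield a linear system in the 6 coefficients.
Solving, the top 2 coefficients vanish, and Q(m) = 2m³ + m² - 2m - 4.
The coefficient of m is -2.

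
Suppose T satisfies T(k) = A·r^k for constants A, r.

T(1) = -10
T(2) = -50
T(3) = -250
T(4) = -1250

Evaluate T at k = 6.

Consecutive ratio: -50/(-10) = 5, and -250/(-50) = 5, so r = 5.
Then A·5^1 = -10 gives A = -2, and T(k) = -2·5^k.
T(6) = -2·5^6 = -31250.

-31250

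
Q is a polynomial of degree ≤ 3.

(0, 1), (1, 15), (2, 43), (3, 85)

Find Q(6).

First differences: 14, 28, 42. Second differences: 14, 14.
Level-2 differences are constant, so Q has degree 2.
Fitting a degree-2 polynomial gives Q(k) = 7k² + 7k + 1.
Then Q(6) = 295.

295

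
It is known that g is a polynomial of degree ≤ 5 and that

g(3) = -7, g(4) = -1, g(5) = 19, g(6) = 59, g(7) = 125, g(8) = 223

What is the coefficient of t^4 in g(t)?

0

First differences: 6, 20, 40, 66, 98. Second differences: 14, 20, 26, 32. Third differences: 6, 6, 6.
Level-3 differences are constant, so g has degree 3.
Fitting a degree-3 polynomial gives g(t) = t³ - 5t² + 4t - 1.
The coefficient of t^4 is 0.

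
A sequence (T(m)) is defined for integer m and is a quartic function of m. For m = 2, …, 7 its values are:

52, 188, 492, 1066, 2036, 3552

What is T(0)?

First differences: 136, 304, 574, 970, 1516. Second differences: 168, 270, 396, 546. Third differences: 102, 126, 150. Fourth differences: 24, 24.
Level-4 differences are constant, so T has degree 4.
Fitting a degree-4 polynomial gives T(m) = m^4 + 3m³ + 2m² + 4m - 4.
Then T(0) = -4.

-4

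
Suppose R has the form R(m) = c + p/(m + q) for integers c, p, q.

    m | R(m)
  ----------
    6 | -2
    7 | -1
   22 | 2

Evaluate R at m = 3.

(R(m) − c)(m + q) = p for each data point; the three points give a linear system in c and q, then p follows.
Solving: c = 3, q = -2, p = -20, so R(m) = 3 − 20/(m − 2).
Then R(3) = 3 − 20/1 = -17.

-17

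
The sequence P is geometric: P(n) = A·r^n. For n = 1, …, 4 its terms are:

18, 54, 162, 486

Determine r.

3

Consecutive ratio: 54/18 = 3, and 162/54 = 3, so r = 3.
Then A·3^1 = 18 gives A = 6, and P(n) = 6·3^n.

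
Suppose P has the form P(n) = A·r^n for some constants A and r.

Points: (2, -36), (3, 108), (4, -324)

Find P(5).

972

Consecutive ratio: 108/(-36) = -3, and -324/108 = -3, so r = -3.
Then A·(-3)^2 = -36 gives A = -4, and P(n) = -4·(-3)^n.
P(5) = -4·(-3)^5 = 972.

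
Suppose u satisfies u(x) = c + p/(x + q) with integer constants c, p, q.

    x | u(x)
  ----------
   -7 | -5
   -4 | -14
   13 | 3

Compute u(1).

11

(u(x) − c)(x + q) = p for each data point; the three points give a linear system in c and q, then p follows.
Solving: c = 1, q = 2, p = 30, so u(x) = 1 + 30/(x + 2).
Then u(1) = 1 + 30/3 = 11.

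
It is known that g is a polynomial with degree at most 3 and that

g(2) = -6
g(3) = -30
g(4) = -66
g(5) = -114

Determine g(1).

6

First differences: -24, -36, -48. Second differences: -12, -12.
Level-2 differences are constant, so g has degree 2.
Fitting a degree-2 polynomial gives g(x) = -6x² + 6x + 6.
Then g(1) = 6.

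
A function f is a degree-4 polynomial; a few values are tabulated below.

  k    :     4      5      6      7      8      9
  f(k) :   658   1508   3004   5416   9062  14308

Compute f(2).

First differences: 850, 1496, 2412, 3646, 5246. Second differences: 646, 916, 1234, 1600. Third differences: 270, 318, 366. Fourth differences: 48, 48.
Level-4 differences are constant, so f has degree 4.
Fitting a degree-4 polynomial gives f(k) = 2k^4 + k³ + 6k² - 3k - 2.
Then f(2) = 56.

56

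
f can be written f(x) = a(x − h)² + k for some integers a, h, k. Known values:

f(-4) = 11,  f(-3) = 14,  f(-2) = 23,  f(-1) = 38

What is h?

-4

First differences 3, 9, 15; second difference 6 = 2a, so a = 3.
Expanding, the x-coefficient is −2ah = -6h; matching it to the data gives h = -4, and then k = 11.
So f(x) = 3(x + 4)² + 11.
Hence h = -4.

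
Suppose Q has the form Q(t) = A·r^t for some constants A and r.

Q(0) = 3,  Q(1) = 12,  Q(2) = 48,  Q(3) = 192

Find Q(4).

Consecutive ratio: 12/3 = 4, and 48/12 = 4, so r = 4.
Then A·4^0 = 3 gives A = 3, and Q(t) = 3·4^t.
Q(4) = 3·4^4 = 768.

768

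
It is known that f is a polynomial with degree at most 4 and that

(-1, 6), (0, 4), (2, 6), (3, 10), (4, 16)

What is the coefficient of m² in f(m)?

Write f(m) = am^4 + bm³ + cm² + dm + e; the 5 given values yield a linear system in the 5 coefficients.
Solving, the top 2 coefficients vanish, and f(m) = m² - m + 4.
The coefficient of m² is 1.

1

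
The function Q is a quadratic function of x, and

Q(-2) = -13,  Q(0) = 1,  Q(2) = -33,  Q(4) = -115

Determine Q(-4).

-75

Write Q(x) = ax² + bx + c; the 4 given values yield a linear system in the 3 coefficients.
Solving, Q(x) = -6x² - 5x + 1.
Then Q(-4) = -75.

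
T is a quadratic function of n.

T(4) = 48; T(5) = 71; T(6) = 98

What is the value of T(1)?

Write T(n) = an² + bn + c; the 3 given values yield a linear system in the 3 coefficients.
Solving, T(n) = 2n² + 5n - 4.
Then T(1) = 3.

3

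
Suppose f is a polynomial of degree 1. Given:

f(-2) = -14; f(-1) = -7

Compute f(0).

0

Write f(x) = ax + b; the 2 given values yield a linear system in the 2 coefficients.
Solving, f(x) = 7x.
Then f(0) = 0.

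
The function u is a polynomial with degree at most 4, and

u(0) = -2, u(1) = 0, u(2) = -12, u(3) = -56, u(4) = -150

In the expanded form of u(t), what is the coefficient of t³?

-3

First differences: 2, -12, -44, -94. Second differences: -14, -32, -50. Third differences: -18, -18.
Level-3 differences are constant, so u has degree 3.
Fitting a degree-3 polynomial gives u(t) = -3t³ + 2t² + 3t - 2.
The coefficient of t³ is -3.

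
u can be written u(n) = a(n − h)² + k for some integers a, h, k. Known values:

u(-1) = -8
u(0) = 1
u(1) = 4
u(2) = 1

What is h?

1

First differences 9, 3, -3; second difference -6 = 2a, so a = -3.
Expanding, the n-coefficient is −2ah = 6h; matching it to the data gives h = 1, and then k = 4.
So u(n) = -3(n − 1)² + 4.
Hence h = 1.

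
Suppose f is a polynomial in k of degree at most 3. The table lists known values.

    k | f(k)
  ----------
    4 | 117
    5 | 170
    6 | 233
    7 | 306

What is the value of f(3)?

First differences: 53, 63, 73. Second differences: 10, 10.
Level-2 differences are constant, so f has degree 2.
Fitting a degree-2 polynomial gives f(k) = 5k² + 8k + 5.
Then f(3) = 74.

74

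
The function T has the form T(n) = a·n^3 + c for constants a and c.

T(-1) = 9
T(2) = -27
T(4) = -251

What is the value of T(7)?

From T(-1) = 9 and T(2) = -27: -1a + c = 9 and 8a + c = -27.
Subtracting: 9a = -36, so a = -4; then c = 9 − (-4)·(-1) = 5.
So T(n) = -4n³ + 5, and T(7) = -1367.

-1367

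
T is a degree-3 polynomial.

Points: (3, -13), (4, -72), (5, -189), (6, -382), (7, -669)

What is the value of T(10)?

Write T(m) = am³ + bm² + cm + d; the 5 given values yield a linear system in the 4 coefficients.
Solving, T(m) = -3m³ + 7m² + 3m - 4.
Then T(10) = -2274.

-2274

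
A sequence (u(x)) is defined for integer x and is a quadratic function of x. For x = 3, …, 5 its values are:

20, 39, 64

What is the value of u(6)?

95

Write u(x) = ax² + bx + c; the 3 given values yield a linear system in the 3 coefficients.
Solving, u(x) = 3x² - 2x - 1.
Then u(6) = 95.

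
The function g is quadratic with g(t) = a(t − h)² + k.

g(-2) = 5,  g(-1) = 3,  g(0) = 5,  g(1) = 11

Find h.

First differences -2, 2, 6; second difference 4 = 2a, so a = 2.
Expanding, the t-coefficient is −2ah = -4h; matching it to the data gives h = -1, and then k = 3.
So g(t) = 2(t + 1)² + 3.
Hence h = -1.

-1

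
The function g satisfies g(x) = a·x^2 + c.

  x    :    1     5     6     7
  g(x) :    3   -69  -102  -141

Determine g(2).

From g(1) = 3 and g(5) = -69: 1a + c = 3 and 25a + c = -69.
Subtracting: 24a = -72, so a = -3; then c = 3 − (-3)·1 = 6.
So g(x) = -3x² + 6, and g(2) = -6.

-6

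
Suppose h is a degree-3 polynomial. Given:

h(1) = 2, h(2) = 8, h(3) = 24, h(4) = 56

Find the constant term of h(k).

0

Write h(k) = ak³ + bk² + ck + d; the 4 given values yield a linear system in the 4 coefficients.
Solving, h(k) = k³ - k² + 2k.
The constant term is h(0) = 0.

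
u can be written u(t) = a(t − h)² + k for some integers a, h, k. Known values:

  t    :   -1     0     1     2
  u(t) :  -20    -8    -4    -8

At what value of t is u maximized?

1

First differences 12, 4, -4; second difference -8 = 2a, so a = -4.
Expanding, the t-coefficient is −2ah = 8h; matching it to the data gives h = 1, and then k = -4.
So u(t) = -4(t − 1)² − 4.
Hence h = 1.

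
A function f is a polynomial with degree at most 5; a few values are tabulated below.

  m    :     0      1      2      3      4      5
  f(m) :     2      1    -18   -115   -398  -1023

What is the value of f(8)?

-7230

First differences: -1, -19, -97, -283, -625. Second differences: -18, -78, -186, -342. Third differences: -60, -108, -156. Fourth differences: -48, -48.
Level-4 differences are constant, so f has degree 4.
Fitting a degree-4 polynomial gives f(m) = -2m^4 + 2m³ - m² + 2.
Then f(8) = -7230.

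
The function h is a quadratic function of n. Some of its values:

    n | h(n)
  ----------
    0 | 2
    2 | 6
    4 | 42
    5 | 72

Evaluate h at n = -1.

Write h(n) = an² + bn + c; the 4 given values yield a linear system in the 3 coefficients.
Solving, h(n) = 4n² - 6n + 2.
Then h(-1) = 12.

12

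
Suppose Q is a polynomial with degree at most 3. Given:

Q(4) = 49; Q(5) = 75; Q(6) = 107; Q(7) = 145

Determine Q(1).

First differences: 26, 32, 38. Second differences: 6, 6.
Level-2 differences are constant, so Q has degree 2.
Fitting a degree-2 polynomial gives Q(m) = 3m² - m + 5.
Then Q(1) = 7.

7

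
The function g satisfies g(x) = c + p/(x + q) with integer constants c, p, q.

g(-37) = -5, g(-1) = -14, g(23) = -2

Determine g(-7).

-8

(g(x) − c)(x + q) = p for each data point; the three points give a linear system in c and q, then p follows.
Solving: c = -4, q = -3, p = 40, so g(x) = -4 + 40/(x − 3).
Then g(-7) = -4 + 40/(-10) = -8.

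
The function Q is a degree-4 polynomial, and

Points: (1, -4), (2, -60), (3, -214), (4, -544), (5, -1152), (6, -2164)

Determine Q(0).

8

First differences: -56, -154, -330, -608, -1012. Second differences: -98, -176, -278, -404. Third differences: -78, -102, -126. Fourth differences: -24, -24.
Level-4 differences are constant, so Q has degree 4.
Fitting a degree-4 polynomial gives Q(n) = -n^4 - 3n³ - 6n² - 2n + 8.
Then Q(0) = 8.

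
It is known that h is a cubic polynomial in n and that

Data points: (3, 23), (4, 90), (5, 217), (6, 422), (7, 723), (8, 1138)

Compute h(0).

Write h(n) = an³ + bn² + cn + d; the 6 given values yield a linear system in the 4 coefficients.
Solving, h(n) = 3n³ - 6n² - 2n + 2.
Then h(0) = 2.

2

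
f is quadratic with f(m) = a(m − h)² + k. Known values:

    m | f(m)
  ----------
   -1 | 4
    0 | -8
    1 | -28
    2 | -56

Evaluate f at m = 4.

First differences -12, -20, -28; second difference -8 = 2a, so a = -4.
Expanding, the m-coefficient is −2ah = 8h; matching it to the data gives h = -2, and then k = 8.
So f(m) = -4(m + 2)² + 8.
f(4) = -4·6² + 8 = -136.

-136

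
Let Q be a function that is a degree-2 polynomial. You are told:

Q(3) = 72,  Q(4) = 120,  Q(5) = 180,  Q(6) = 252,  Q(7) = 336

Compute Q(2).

First differences: 48, 60, 72, 84. Second differences: 12, 12, 12.
Level-2 differences are constant, so Q has degree 2.
Fitting a degree-2 polynomial gives Q(m) = 6m² + 6m.
Then Q(2) = 36.

36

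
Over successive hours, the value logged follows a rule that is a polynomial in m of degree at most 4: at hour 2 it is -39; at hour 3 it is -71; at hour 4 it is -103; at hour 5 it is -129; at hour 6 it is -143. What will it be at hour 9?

Write the value at m as T(m).
First differences: -32, -32, -26, -14. Second differences: 0, 6, 12. Third differences: 6, 6.
Level-3 differences are constant, so T has degree 3.
Fitting a degree-3 polynomial gives T(m) = m³ - 9m² - 6m + 1.
Then T(9) = -53.

-53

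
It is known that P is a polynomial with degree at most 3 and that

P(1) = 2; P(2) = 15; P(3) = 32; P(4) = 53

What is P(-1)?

-12

First differences: 13, 17, 21. Second differences: 4, 4.
Level-2 differences are constant, so P has degree 2.
Fitting a degree-2 polynomial gives P(t) = 2t² + 7t - 7.
Then P(-1) = -12.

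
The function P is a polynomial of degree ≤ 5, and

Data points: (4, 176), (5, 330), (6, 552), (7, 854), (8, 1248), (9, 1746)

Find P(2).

24

First differences: 154, 222, 302, 394, 498. Second differences: 68, 80, 92, 104. Third differences: 12, 12, 12.
Level-3 differences are constant, so P has degree 3.
Fitting a degree-3 polynomial gives P(n) = 2n³ + 4n² - 4n.
Then P(2) = 24.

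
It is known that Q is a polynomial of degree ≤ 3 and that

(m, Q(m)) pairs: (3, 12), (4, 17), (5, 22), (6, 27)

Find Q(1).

Write Q(m) = am³ + bm² + cm + d; the 4 given values yield a linear system in the 4 coefficients.
Solving, the top 2 coefficients vanish, and Q(m) = 5m - 3.
Then Q(1) = 2.

2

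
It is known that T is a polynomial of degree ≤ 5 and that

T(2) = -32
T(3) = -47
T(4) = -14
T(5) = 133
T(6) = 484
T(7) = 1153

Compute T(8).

2278

Write T(k) = ak^5 + bk^4 + ck³ + dk² + ek + p; the 6 given values yield a linear system in the 6 coefficients.
Solving, the leading coefficient vanishes, and T(k) = k^4 - 3k³ - 4k² - 3k - 2.
Then T(8) = 2278.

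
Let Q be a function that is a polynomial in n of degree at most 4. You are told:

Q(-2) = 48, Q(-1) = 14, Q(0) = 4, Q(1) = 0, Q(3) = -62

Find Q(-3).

Write Q(n) = an^4 + bn³ + cn² + dn + e; the 5 given values yield a linear system in the 5 coefficients.
Solving, the leading coefficient vanishes, and Q(n) = -3n³ + 3n² - 4n + 4.
Then Q(-3) = 124.

124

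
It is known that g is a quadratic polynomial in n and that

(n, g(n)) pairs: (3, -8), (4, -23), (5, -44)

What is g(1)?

Write g(n) = an² + bn + c; the 3 given values yield a linear system in the 3 coefficients.
Solving, g(n) = -3n² + 6n + 1.
Then g(1) = 4.

4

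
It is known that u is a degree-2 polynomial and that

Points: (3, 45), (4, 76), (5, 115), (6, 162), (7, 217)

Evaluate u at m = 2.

Write u(m) = am² + bm + c; the 5 given values yield a linear system in the 3 coefficients.
Solving, u(m) = 4m² + 3m.
Then u(2) = 22.

22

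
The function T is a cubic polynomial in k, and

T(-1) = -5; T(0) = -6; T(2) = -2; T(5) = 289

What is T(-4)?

Write T(k) = ak³ + bk² + ck + d; the 4 given values yield a linear system in the 4 coefficients.
Solving, T(k) = 3k³ - 2k² - 6k - 6.
Then T(-4) = -206.

-206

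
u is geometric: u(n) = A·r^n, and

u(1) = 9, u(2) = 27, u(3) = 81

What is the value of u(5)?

729

Consecutive ratio: 27/9 = 3, and 81/27 = 3, so r = 3.
Then A·3^1 = 9 gives A = 3, and u(n) = 3·3^n.
u(5) = 3·3^5 = 729.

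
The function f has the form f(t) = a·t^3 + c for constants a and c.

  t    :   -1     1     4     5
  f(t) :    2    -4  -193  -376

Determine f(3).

From f(-1) = 2 and f(1) = -4: -1a + c = 2 and 1a + c = -4.
Subtracting: 2a = -6, so a = -3; then c = 2 − (-3)·(-1) = -1.
So f(t) = -3t³ − 1, and f(3) = -82.

-82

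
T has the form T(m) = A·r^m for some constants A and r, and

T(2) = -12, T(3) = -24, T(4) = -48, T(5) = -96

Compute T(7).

-384

Consecutive ratio: -24/(-12) = 2, and -48/(-24) = 2, so r = 2.
Then A·2^2 = -12 gives A = -3, and T(m) = -3·2^m.
T(7) = -3·2^7 = -384.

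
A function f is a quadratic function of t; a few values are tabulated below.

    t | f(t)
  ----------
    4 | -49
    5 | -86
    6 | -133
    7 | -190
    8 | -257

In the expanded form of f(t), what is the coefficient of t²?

-5

First differences: -37, -47, -57, -67. Second differences: -10, -10, -10.
Level-2 differences are constant, so f has degree 2.
Fitting a degree-2 polynomial gives f(t) = -5t² + 8t - 1.
The coefficient of t² is -5.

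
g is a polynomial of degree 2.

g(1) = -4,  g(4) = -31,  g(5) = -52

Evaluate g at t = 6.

-79

Write g(t) = at² + bt + c; the 3 given values yield a linear system in the 3 coefficients.
Solving, g(t) = -3t² + 6t - 7.
Then g(6) = -79.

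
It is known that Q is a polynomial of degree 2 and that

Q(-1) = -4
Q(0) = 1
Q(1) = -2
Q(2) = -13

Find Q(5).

-94

First differences: 5, -3, -11. Second differences: -8, -8.
Level-2 differences are constant, so Q has degree 2.
Fitting a degree-2 polynomial gives Q(t) = -4t² + t + 1.
Then Q(5) = -94.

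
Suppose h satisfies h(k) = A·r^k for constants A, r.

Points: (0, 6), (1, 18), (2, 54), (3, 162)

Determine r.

3

Consecutive ratio: 18/6 = 3, and 54/18 = 3, so r = 3.
Then A·3^0 = 6 gives A = 6, and h(k) = 6·3^k.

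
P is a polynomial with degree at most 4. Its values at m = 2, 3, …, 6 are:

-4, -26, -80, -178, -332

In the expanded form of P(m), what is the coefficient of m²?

2

Write P(m) = am^4 + bm³ + cm² + dm + e; the 5 given values yield a linear system in the 5 coefficients.
Solving, the leading coefficient vanishes, and P(m) = -2m³ + 2m² + 6m - 8.
The coefficient of m² is 2.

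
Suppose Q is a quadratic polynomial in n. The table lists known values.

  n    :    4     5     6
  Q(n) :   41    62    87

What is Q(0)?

-3

Write Q(n) = an² + bn + c; the 3 given values yield a linear system in the 3 coefficients.
Solving, Q(n) = 2n² + 3n - 3.
The constant term is Q(0) = -3.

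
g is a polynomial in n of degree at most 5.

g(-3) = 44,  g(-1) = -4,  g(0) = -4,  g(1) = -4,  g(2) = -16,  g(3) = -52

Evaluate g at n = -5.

236

Write g(n) = an^5 + bn^4 + cn³ + dn² + en + p; the 6 given values yield a linear system in the 6 coefficients.
Solving, the top 2 coefficients vanish, and g(n) = -2n³ + 2n - 4.
Then g(-5) = 236.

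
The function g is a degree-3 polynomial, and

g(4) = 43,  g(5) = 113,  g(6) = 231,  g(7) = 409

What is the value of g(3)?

Write g(k) = ak³ + bk² + ck + d; the 4 given values yield a linear system in the 4 coefficients.
Solving, g(k) = 2k³ - 6k² + 2k + 3.
Then g(3) = 9.

9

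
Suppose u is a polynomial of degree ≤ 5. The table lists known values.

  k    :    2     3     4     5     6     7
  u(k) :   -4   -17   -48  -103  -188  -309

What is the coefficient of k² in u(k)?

First differences: -13, -31, -55, -85, -121. Second differences: -18, -24, -30, -36. Third differences: -6, -6, -6.
Level-3 differences are constant, so u has degree 3.
Fitting a degree-3 polynomial gives u(k) = -k³ + 6k - 8.
The coefficient of k² is 0.

0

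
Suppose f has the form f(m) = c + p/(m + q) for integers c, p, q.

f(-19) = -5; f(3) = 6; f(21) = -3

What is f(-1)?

(f(m) − c)(m + q) = p for each data point; the three points give a linear system in c and q, then p follows.
Solving: c = -4, q = -1, p = 20, so f(m) = -4 + 20/(m − 1).
Then f(-1) = -4 + 20/(-2) = -14.

-14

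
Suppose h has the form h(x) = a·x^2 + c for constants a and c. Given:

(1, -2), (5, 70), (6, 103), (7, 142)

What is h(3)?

22

From h(1) = -2 and h(5) = 70: 1a + c = -2 and 25a + c = 70.
Subtracting: 24a = 72, so a = 3; then c = -2 − 3·1 = -5.
So h(x) = 3x² − 5, and h(3) = 22.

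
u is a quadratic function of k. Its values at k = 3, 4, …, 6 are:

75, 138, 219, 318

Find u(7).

First differences: 63, 81, 99. Second differences: 18, 18.
Level-2 differences are constant, so u has degree 2.
Extending the table by one column gives the next first difference 117, so u(7) = 318 + 117 = 435.

435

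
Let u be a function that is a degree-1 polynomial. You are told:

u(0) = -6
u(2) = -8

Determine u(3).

-9

Write u(k) = ak + b; the 2 given values yield a linear system in the 2 coefficients.
Solving, u(k) = -k - 6.
Then u(3) = -9.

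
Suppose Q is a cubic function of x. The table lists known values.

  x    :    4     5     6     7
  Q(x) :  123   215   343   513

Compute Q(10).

1335

Write Q(x) = ax³ + bx² + cx + d; the 4 given values yield a linear system in the 4 coefficients.
Solving, Q(x) = x³ + 3x² + 4x - 5.
Then Q(10) = 1335.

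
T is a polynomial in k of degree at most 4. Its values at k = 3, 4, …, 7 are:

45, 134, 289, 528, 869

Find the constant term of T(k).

-6

First differences: 89, 155, 239, 341. Second differences: 66, 84, 102. Third differences: 18, 18.
Level-3 differences are constant, so T has degree 3.
Fitting a degree-3 polynomial gives T(k) = 3k³ - 3k² - k - 6.
The constant term is T(0) = -6.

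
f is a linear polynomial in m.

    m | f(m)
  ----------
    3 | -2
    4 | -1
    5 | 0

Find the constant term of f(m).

First differences: 1, 1.
Level-1 differences are constant, so f has degree 1.
Fitting a degree-1 polynomial gives f(m) = m - 5.
The constant term is f(0) = -5.

-5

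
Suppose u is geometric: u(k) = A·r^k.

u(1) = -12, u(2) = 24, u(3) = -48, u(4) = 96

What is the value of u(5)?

Consecutive ratio: 24/(-12) = -2, and -48/24 = -2, so r = -2.
Then A·(-2)^1 = -12 gives A = 6, and u(k) = 6·(-2)^k.
u(5) = 6·(-2)^5 = -192.

-192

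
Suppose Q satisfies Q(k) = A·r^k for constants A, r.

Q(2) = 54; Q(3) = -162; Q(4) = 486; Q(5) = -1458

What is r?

-3

Consecutive ratio: -162/54 = -3, and 486/(-162) = -3, so r = -3.
Then A·(-3)^2 = 54 gives A = 6, and Q(k) = 6·(-3)^k.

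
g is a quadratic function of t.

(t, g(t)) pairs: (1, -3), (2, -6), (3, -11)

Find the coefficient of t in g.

0

Write g(t) = at² + bt + c; the 3 given values yield a linear system in the 3 coefficients.
Solving, g(t) = -t² - 2.
The coefficient of t is 0.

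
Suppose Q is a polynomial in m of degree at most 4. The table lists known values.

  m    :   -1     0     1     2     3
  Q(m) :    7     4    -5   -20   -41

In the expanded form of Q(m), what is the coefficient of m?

Write Q(m) = am^4 + bm³ + cm² + dm + e; the 5 given values yield a linear system in the 5 coefficients.
Solving, the top 2 coefficients vanish, and Q(m) = -3m² - 6m + 4.
The coefficient of m is -6.

-6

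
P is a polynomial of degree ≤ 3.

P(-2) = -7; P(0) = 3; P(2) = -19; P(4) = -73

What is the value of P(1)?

Write P(t) = at³ + bt² + ct + d; the 4 given values yield a linear system in the 4 coefficients.
Solving, the leading coefficient vanishes, and P(t) = -4t² - 3t + 3.
Then P(1) = -4.

-4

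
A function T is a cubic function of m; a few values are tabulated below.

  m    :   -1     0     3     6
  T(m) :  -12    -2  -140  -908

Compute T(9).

Write T(m) = am³ + bm² + cm + d; the 4 given values yield a linear system in the 4 coefficients.
Solving, T(m) = -3m³ - 8m² + 5m - 2.
Then T(9) = -2792.

-2792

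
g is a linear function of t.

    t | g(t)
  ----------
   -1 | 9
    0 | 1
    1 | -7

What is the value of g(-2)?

17

Write g(t) = at + b; the 3 given values yield a linear system in the 2 coefficients.
Solving, g(t) = -8t + 1.
Then g(-2) = 17.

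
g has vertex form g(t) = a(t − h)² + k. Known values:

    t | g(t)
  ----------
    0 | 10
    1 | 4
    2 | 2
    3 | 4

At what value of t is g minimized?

2

First differences -6, -2, 2; second difference 4 = 2a, so a = 2.
Expanding, the t-coefficient is −2ah = -4h; matching it to the data gives h = 2, and then k = 2.
So g(t) = 2(t − 2)² + 2.
Hence h = 2.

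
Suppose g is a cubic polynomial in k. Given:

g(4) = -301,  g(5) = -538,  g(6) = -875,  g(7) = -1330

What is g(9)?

Write g(k) = ak³ + bk² + ck + d; the 4 given values yield a linear system in the 4 coefficients.
Solving, g(k) = -3k³ - 5k² - 9k + 7.
Then g(9) = -2666.

-2666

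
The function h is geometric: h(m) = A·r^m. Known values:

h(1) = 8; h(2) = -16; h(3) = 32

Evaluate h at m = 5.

Consecutive ratio: -16/8 = -2, and 32/(-16) = -2, so r = -2.
Then A·(-2)^1 = 8 gives A = -4, and h(m) = -4·(-2)^m.
h(5) = -4·(-2)^5 = 128.

128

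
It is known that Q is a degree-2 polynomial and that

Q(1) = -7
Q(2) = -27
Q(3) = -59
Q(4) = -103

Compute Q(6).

Write Q(x) = ax² + bx + c; the 4 given values yield a linear system in the 3 coefficients.
Solving, Q(x) = -6x² - 2x + 1.
Then Q(6) = -227.

-227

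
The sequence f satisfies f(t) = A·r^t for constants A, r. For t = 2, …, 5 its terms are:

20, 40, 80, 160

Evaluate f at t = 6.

320

Consecutive ratio: 40/20 = 2, and 80/40 = 2, so r = 2.
Then A·2^2 = 20 gives A = 5, and f(t) = 5·2^t.
f(6) = 5·2^6 = 320.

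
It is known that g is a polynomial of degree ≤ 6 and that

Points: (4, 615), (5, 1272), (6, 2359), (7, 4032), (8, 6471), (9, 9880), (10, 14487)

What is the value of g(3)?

First differences: 657, 1087, 1673, 2439, 3409, 4607. Second differences: 430, 586, 766, 970, 1198. Third differences: 156, 180, 204, 228. Fourth differences: 24, 24, 24.
Level-4 differences are constant, so g has degree 4.
Fitting a degree-4 polynomial gives g(k) = k^4 + 4k³ + 4k² + 8k + 7.
Then g(3) = 256.

256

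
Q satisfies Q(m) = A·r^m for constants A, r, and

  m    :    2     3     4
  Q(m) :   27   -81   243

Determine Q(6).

2187

Consecutive ratio: -81/27 = -3, and 243/(-81) = -3, so r = -3.
Then A·(-3)^2 = 27 gives A = 3, and Q(m) = 3·(-3)^m.
Q(6) = 3·(-3)^6 = 2187.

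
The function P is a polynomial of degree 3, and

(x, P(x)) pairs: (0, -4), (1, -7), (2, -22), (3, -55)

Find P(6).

Write P(x) = ax³ + bx² + cx + d; the 4 given values yield a linear system in the 4 coefficients.
Solving, P(x) = -x³ - 3x² + x - 4.
Then P(6) = -322.

-322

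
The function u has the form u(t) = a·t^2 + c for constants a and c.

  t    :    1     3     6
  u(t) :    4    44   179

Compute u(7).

244

From u(1) = 4 and u(3) = 44: 1a + c = 4 and 9a + c = 44.
Subtracting: 8a = 40, so a = 5; then c = 4 − 5·1 = -1.
So u(t) = 5t² − 1, and u(7) = 244.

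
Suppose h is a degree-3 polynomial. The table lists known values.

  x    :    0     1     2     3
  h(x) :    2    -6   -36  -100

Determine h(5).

-378

Write h(x) = ax³ + bx² + cx + d; the 4 given values yield a linear system in the 4 coefficients.
Solving, h(x) = -2x³ - 5x² - x + 2.
Then h(5) = -378.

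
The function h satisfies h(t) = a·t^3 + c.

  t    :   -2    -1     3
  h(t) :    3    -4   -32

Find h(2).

From h(-2) = 3 and h(-1) = -4: -8a + c = 3 and -1a + c = -4.
Subtracting: 7a = -7, so a = -1; then c = 3 − (-1)·(-8) = -5.
So h(t) = -1t³ − 5, and h(2) = -13.

-13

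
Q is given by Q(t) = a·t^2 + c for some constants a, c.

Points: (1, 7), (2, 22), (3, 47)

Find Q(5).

From Q(1) = 7 and Q(2) = 22: 1a + c = 7 and 4a + c = 22.
Subtracting: 3a = 15, so a = 5; then c = 7 − 5·1 = 2.
So Q(t) = 5t² + 2, and Q(5) = 127.

127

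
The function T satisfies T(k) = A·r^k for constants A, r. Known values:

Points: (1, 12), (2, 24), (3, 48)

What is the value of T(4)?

Consecutive ratio: 24/12 = 2, and 48/24 = 2, so r = 2.
Then A·2^1 = 12 gives A = 6, and T(k) = 6·2^k.
T(4) = 6·2^4 = 96.

96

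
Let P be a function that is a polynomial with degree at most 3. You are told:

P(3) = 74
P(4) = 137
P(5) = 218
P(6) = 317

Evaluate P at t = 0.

-7

Write P(t) = at³ + bt² + ct + d; the 4 given values yield a linear system in the 4 coefficients.
Solving, the leading coefficient vanishes, and P(t) = 9t² - 7.
Then P(0) = -7.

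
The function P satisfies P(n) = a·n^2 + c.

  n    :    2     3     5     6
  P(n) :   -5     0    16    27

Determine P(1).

-8

From P(2) = -5 and P(3) = 0: 4a + c = -5 and 9a + c = 0.
Subtracting: 5a = 5, so a = 1; then c = -5 − 1·4 = -9.
So P(n) = 1n² − 9, and P(1) = -8.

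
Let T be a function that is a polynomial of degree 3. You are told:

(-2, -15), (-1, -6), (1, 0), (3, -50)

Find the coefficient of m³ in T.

-1

Write T(m) = am³ + bm² + cm + d; the 4 given values yield a linear system in the 4 coefficients.
Solving, T(m) = -m³ - 4m² + 4m + 1.
The coefficient of m³ is -1.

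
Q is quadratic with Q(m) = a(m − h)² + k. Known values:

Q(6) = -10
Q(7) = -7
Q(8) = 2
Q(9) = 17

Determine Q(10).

38

First differences 3, 9, 15; second difference 6 = 2a, so a = 3.
Expanding, the m-coefficient is −2ah = -6h; matching it to the data gives h = 6, and then k = -10.
So Q(m) = 3(m − 6)² − 10.
Q(10) = 3·4² − 10 = 38.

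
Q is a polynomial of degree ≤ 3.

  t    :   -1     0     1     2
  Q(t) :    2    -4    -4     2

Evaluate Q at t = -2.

Write Q(t) = at³ + bt² + ct + d; the 4 given values yield a linear system in the 4 coefficients.
Solving, the leading coefficient vanishes, and Q(t) = 3t² - 3t - 4.
Then Q(-2) = 14.

14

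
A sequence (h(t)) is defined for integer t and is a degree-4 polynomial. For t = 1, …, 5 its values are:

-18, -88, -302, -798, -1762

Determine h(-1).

Write h(t) = at^4 + bt³ + ct² + dt + e; the 5 given values yield a linear system in the 5 coefficients.
Solving, h(t) = -2t^4 - 3t³ - 4t² - 7t - 2.
Then h(-1) = 2.

2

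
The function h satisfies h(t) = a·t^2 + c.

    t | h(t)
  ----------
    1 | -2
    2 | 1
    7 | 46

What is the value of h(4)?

From h(1) = -2 and h(2) = 1: 1a + c = -2 and 4a + c = 1.
Subtracting: 3a = 3, so a = 1; then c = -2 − 1·1 = -3.
So h(t) = 1t² − 3, and h(4) = 13.

13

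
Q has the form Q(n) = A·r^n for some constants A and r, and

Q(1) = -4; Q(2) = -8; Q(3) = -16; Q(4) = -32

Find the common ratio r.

2

Consecutive ratio: -8/(-4) = 2, and -16/(-8) = 2, so r = 2.
Then A·2^1 = -4 gives A = -2, and Q(n) = -2·2^n.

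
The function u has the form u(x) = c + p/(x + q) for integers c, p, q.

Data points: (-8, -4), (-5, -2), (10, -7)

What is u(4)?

-8

(u(x) − c)(x + q) = p for each data point; the three points give a linear system in c and q, then p follows.
Solving: c = -6, q = 2, p = -12, so u(x) = -6 − 12/(x + 2).
Then u(4) = -6 − 12/6 = -8.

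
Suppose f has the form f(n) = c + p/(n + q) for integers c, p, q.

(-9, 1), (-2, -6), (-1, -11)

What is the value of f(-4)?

-2

(f(n) − c)(n + q) = p for each data point; the three points give a linear system in c and q, then p follows.
Solving: c = 4, q = -1, p = 30, so f(n) = 4 + 30/(n − 1).
Then f(-4) = 4 + 30/(-5) = -2.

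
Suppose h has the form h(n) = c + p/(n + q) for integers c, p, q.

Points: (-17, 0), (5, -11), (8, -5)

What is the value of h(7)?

-6

(h(n) − c)(n + q) = p for each data point; the three points give a linear system in c and q, then p follows.
Solving: c = -1, q = -3, p = -20, so h(n) = -1 − 20/(n − 3).
Then h(7) = -1 − 20/4 = -6.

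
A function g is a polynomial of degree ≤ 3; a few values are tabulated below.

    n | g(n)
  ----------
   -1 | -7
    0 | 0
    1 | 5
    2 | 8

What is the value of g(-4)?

-40

First differences: 7, 5, 3. Second differences: -2, -2.
Level-2 differences are constant, so g has degree 2.
Fitting a degree-2 polynomial gives g(n) = -n² + 6n.
Then g(-4) = -40.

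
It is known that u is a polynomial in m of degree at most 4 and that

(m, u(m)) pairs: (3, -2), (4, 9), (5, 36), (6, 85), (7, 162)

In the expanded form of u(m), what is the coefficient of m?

Write u(m) = am^4 + bm³ + cm² + dm + e; the 5 given values yield a linear system in the 5 coefficients.
Solving, the leading coefficient vanishes, and u(m) = m³ - 4m² + 2m + 1.
The coefficient of m is 2.

2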